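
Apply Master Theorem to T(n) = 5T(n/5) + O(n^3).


a=5, b=5, c=3. log_5(5)=1 < c=3. Case 3: O(n^c) = O(n^3)
Complexity: O(n^3)


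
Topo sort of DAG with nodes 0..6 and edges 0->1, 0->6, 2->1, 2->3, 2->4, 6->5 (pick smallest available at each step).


Kahn's algorithm, process smallest node first
Order: [0, 2, 1, 3, 4, 6, 5]


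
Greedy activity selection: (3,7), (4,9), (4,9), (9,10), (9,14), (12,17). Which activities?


Greedy: pick earliest-ending, then skip overlaps.
Selected (3 activities): [(3, 7), (9, 10), (12, 17)]


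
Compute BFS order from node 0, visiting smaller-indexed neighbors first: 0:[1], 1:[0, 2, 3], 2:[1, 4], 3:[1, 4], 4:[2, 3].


BFS queue: start with [0]
Visit order: [0, 1, 2, 3, 4]


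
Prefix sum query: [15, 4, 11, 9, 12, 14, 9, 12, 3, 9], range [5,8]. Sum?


Prefix sums: [0, 15, 19, 30, 39, 51, 65, 74, 86, 89, 98]
Sum[5..8] = prefix[9] - prefix[5] = 89 - 51 = 38


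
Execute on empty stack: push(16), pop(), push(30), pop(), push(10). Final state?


push(16) -> [16]
pop() returns 16 -> []
push(30) -> [30]
pop() returns 30 -> []
push(10) -> [10]
Final stack (bottom to top): [10]


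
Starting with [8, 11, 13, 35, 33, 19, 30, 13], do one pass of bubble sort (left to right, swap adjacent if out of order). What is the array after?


After one pass: [8, 11, 13, 33, 19, 30, 13, 35]


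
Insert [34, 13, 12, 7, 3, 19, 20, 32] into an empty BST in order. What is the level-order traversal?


Root = 34; build tree by BST insertion.
Level-Order traversal: [34, 13, 12, 19, 7, 20, 3, 32]


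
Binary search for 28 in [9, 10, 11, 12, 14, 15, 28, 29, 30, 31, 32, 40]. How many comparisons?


Search for 28:
[0,11] mid=5 arr[5]=15
[6,11] mid=8 arr[8]=30
[6,7] mid=6 arr[6]=28
Total: 3 comparisons


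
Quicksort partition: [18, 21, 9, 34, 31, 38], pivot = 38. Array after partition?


Elements <= 38 go left of pivot.
Result: [18, 21, 9, 34, 31, 38], pivot at index 5


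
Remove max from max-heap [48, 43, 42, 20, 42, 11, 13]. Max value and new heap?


Max = 48
Replace root with last, heapify down
Resulting heap: [43, 42, 42, 20, 13, 11]


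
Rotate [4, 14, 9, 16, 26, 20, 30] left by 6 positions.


Left rotate by 6: [30, 4, 14, 9, 16, 26, 20]


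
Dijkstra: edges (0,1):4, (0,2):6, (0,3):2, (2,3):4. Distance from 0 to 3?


Dijkstra from 0:
Distances: {0: 0, 1: 4, 2: 6, 3: 2}
Shortest distance to 3 = 2, path = [0, 3]


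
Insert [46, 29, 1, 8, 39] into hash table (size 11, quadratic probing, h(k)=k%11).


Insertions: 46->slot 2; 29->slot 7; 1->slot 1; 8->slot 8; 39->slot 6
Table: [None, 1, 46, None, None, None, 39, 29, 8, None, None]


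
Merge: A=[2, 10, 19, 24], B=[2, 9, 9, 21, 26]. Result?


Compare heads, take smaller each step.
Merged: [2, 2, 9, 9, 10, 19, 21, 24, 26]


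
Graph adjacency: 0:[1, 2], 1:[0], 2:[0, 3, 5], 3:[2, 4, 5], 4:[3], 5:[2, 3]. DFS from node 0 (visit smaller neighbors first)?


DFS stack-based: start with [0]
Visit order: [0, 1, 2, 3, 4, 5]


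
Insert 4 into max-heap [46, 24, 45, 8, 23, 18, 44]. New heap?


Append 4: [46, 24, 45, 8, 23, 18, 44, 4]
Bubble up: no swaps needed
Result: [46, 24, 45, 8, 23, 18, 44, 4]


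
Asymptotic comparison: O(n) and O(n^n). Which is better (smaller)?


linear grows slower than n^n
O(n) is asymptotically smaller; O(n^n) grows faster


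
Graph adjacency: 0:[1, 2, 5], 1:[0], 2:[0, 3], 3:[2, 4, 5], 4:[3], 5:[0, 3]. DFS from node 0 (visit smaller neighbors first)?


DFS stack-based: start with [0]
Visit order: [0, 1, 2, 3, 4, 5]


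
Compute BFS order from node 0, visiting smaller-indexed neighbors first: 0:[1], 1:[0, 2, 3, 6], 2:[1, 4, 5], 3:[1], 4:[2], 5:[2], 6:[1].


BFS queue: start with [0]
Visit order: [0, 1, 2, 3, 6, 4, 5]


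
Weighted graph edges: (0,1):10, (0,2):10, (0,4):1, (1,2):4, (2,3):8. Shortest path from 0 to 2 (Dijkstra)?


Dijkstra from 0:
Distances: {0: 0, 1: 10, 2: 10, 3: 18, 4: 1}
Shortest distance to 2 = 10, path = [0, 2]


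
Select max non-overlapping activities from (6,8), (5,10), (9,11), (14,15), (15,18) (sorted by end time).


Greedy: pick earliest-ending, then skip overlaps.
Selected (4 activities): [(6, 8), (9, 11), (14, 15), (15, 18)]


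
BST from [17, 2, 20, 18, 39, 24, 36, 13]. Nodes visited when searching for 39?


BST root = 17
Search for 39: compare at each node
Path: [17, 20, 39]


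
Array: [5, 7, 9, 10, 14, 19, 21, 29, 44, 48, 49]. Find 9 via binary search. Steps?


Search for 9:
[0,10] mid=5 arr[5]=19
[0,4] mid=2 arr[2]=9
Total: 2 comparisons


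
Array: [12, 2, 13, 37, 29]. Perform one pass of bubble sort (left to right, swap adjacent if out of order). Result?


After one pass: [2, 12, 13, 29, 37]


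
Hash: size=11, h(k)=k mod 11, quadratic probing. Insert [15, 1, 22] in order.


Insertions: 15->slot 4; 1->slot 1; 22->slot 0
Table: [22, 1, None, None, 15, None, None, None, None, None, None]


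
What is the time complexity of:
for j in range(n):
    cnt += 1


Per nesting level: O(n) = O(n)
Complexity: O(n)


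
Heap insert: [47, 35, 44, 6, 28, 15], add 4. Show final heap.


Append 4: [47, 35, 44, 6, 28, 15, 4]
Bubble up: no swaps needed
Result: [47, 35, 44, 6, 28, 15, 4]


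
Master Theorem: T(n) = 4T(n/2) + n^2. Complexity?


a=4, b=2, c=2. log_2(4)=2 = c=2. Case 2: O(n^c log n) = O(n^2 log n)
Complexity: O(n^2 log n)


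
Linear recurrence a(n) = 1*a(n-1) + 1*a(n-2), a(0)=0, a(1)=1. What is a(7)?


Build bottom-up:
...a(5)=5, a(6)=8, a(7)=1*8+1*5=13


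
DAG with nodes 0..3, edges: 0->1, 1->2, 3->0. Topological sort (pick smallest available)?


Kahn's algorithm, process smallest node first
Order: [3, 0, 1, 2]


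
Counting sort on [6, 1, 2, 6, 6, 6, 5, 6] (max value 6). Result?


Count array: [0, 1, 1, 0, 0, 1, 5]
Reconstruct: [1, 2, 5, 6, 6, 6, 6, 6]


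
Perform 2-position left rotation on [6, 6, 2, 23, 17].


Left rotate by 2: [2, 23, 17, 6, 6]


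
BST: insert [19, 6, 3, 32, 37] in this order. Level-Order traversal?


Root = 19; build tree by BST insertion.
Level-Order traversal: [19, 6, 32, 3, 37]


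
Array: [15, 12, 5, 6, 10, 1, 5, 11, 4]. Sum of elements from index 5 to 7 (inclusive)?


Prefix sums: [0, 15, 27, 32, 38, 48, 49, 54, 65, 69]
Sum[5..7] = prefix[8] - prefix[5] = 65 - 48 = 17


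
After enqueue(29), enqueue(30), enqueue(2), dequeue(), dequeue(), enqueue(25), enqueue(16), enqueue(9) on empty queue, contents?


enqueue(29) -> [29]
enqueue(30) -> [29, 30]
enqueue(2) -> [29, 30, 2]
dequeue() returns 29 -> [30, 2]
dequeue() returns 30 -> [2]
enqueue(25) -> [2, 25]
enqueue(16) -> [2, 25, 16]
enqueue(9) -> [2, 25, 16, 9]
Final queue (front to back): [2, 25, 16, 9]


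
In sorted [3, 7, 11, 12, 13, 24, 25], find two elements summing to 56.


Two pointers: lo=0, hi=6
No pair sums to 56


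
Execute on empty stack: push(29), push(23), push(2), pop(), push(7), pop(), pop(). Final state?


push(29) -> [29]
push(23) -> [29, 23]
push(2) -> [29, 23, 2]
pop() returns 2 -> [29, 23]
push(7) -> [29, 23, 7]
pop() returns 7 -> [29, 23]
pop() returns 23 -> [29]
Final stack (bottom to top): [29]


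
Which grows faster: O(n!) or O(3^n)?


exponential (base 3) grows slower than factorial
O(3^n) is asymptotically smaller; O(n!) grows faster


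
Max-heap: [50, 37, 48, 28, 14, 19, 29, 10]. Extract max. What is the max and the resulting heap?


Max = 50
Replace root with last, heapify down
Resulting heap: [48, 37, 29, 28, 14, 19, 10]


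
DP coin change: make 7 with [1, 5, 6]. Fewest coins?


dp[0]=0; dp[i]=1+min(dp[i-c] for c in coins)
...dp[2]=2, dp[3]=3, dp[4]=4, dp[5]=1, dp[6]=1, dp[7]=2
Minimum coins for 7 = 2


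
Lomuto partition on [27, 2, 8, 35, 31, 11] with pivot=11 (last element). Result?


Elements <= 11 go left of pivot.
Result: [2, 8, 11, 35, 31, 27], pivot at index 2


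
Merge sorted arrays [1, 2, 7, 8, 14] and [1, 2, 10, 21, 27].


Compare heads, take smaller each step.
Merged: [1, 1, 2, 2, 7, 8, 10, 14, 21, 27]


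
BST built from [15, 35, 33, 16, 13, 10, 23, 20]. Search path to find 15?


BST root = 15
Search for 15: compare at each node
Path: [15]


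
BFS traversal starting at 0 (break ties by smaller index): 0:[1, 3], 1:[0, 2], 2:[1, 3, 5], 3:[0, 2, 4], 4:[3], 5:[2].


BFS queue: start with [0]
Visit order: [0, 1, 3, 2, 4, 5]


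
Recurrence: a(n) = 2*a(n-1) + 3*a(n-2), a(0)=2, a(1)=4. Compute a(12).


Build bottom-up:
...a(10)=88574, a(11)=265720, a(12)=2*265720+3*88574=797162


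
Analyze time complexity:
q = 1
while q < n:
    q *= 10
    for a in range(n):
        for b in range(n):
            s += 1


Per nesting level: O(log n) * O(n) * O(n) = O(n^2 log n)
Complexity: O(n^2 log n)


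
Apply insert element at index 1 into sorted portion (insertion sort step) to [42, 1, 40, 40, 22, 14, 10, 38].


After one pass: [1, 42, 40, 40, 22, 14, 10, 38]


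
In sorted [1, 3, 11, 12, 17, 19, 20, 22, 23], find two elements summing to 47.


Two pointers: lo=0, hi=8
No pair sums to 47


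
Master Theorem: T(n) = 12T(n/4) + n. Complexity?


a=12, b=4, c=1. log_4(12)=1.792 > c=1. Case 1: O(n^log_b(a)) = O(n^1.792)
Complexity: O(n^1.792)


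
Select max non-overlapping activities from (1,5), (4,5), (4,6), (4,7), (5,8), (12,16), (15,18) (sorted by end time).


Greedy: pick earliest-ending, then skip overlaps.
Selected (3 activities): [(1, 5), (5, 8), (12, 16)]


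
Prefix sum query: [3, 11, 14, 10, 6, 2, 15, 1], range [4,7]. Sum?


Prefix sums: [0, 3, 14, 28, 38, 44, 46, 61, 62]
Sum[4..7] = prefix[8] - prefix[4] = 62 - 38 = 24


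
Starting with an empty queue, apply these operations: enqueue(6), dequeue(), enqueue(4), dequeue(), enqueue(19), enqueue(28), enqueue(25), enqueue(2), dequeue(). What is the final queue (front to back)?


enqueue(6) -> [6]
dequeue() returns 6 -> []
enqueue(4) -> [4]
dequeue() returns 4 -> []
enqueue(19) -> [19]
enqueue(28) -> [19, 28]
enqueue(25) -> [19, 28, 25]
enqueue(2) -> [19, 28, 25, 2]
dequeue() returns 19 -> [28, 25, 2]
Final queue (front to back): [28, 25, 2]


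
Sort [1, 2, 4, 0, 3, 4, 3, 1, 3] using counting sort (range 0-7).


Count array: [1, 2, 1, 3, 2, 0, 0, 0]
Reconstruct: [0, 1, 1, 2, 3, 3, 3, 4, 4]


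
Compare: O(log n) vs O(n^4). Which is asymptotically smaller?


logarithmic grows slower than quartic
O(log n) is asymptotically smaller; O(n^4) grows faster


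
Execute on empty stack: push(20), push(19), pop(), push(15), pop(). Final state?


push(20) -> [20]
push(19) -> [20, 19]
pop() returns 19 -> [20]
push(15) -> [20, 15]
pop() returns 15 -> [20]
Final stack (bottom to top): [20]


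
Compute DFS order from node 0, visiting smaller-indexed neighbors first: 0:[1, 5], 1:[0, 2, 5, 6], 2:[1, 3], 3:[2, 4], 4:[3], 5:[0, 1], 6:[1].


DFS stack-based: start with [0]
Visit order: [0, 1, 2, 3, 4, 5, 6]


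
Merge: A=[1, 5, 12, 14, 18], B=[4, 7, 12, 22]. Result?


Compare heads, take smaller each step.
Merged: [1, 4, 5, 7, 12, 12, 14, 18, 22]


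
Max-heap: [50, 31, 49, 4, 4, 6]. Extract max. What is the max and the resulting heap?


Max = 50
Replace root with last, heapify down
Resulting heap: [49, 31, 6, 4, 4]


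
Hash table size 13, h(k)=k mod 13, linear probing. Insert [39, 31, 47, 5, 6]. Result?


Insertions: 39->slot 0; 31->slot 5; 47->slot 8; 5->slot 6; 6->slot 7
Table: [39, None, None, None, None, 31, 5, 6, 47, None, None, None, None]


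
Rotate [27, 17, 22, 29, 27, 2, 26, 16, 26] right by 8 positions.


Right rotate by 8: [17, 22, 29, 27, 2, 26, 16, 26, 27]


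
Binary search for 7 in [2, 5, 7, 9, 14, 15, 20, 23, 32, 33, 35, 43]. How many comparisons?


Search for 7:
[0,11] mid=5 arr[5]=15
[0,4] mid=2 arr[2]=7
Total: 2 comparisons


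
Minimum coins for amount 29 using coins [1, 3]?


dp[0]=0; dp[i]=1+min(dp[i-c] for c in coins)
...dp[24]=8, dp[25]=9, dp[26]=10, dp[27]=9, dp[28]=10, dp[29]=11
Minimum coins for 29 = 11


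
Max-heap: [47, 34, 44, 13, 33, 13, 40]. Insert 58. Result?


Append 58: [47, 34, 44, 13, 33, 13, 40, 58]
Bubble up: swap idx 7(58) with idx 3(13); swap idx 3(58) with idx 1(34); swap idx 1(58) with idx 0(47)
Result: [58, 47, 44, 34, 33, 13, 40, 13]


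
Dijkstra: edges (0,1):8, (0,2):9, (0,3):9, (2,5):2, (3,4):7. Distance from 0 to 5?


Dijkstra from 0:
Distances: {0: 0, 1: 8, 2: 9, 3: 9, 4: 16, 5: 11}
Shortest distance to 5 = 11, path = [0, 2, 5]


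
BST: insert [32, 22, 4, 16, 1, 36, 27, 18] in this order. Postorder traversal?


Root = 32; build tree by BST insertion.
Postorder traversal: [1, 18, 16, 4, 27, 22, 36, 32]


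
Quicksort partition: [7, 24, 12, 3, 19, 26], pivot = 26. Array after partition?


Elements <= 26 go left of pivot.
Result: [7, 24, 12, 3, 19, 26], pivot at index 5


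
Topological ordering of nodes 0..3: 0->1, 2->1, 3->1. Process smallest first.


Kahn's algorithm, process smallest node first
Order: [0, 2, 3, 1]


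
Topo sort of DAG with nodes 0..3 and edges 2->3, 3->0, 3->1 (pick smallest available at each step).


Kahn's algorithm, process smallest node first
Order: [2, 3, 0, 1]


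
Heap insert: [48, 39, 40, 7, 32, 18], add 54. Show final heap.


Append 54: [48, 39, 40, 7, 32, 18, 54]
Bubble up: swap idx 6(54) with idx 2(40); swap idx 2(54) with idx 0(48)
Result: [54, 39, 48, 7, 32, 18, 40]


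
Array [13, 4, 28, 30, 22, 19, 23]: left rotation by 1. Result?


Left rotate by 1: [4, 28, 30, 22, 19, 23, 13]


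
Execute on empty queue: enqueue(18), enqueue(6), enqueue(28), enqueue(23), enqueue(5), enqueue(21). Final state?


enqueue(18) -> [18]
enqueue(6) -> [18, 6]
enqueue(28) -> [18, 6, 28]
enqueue(23) -> [18, 6, 28, 23]
enqueue(5) -> [18, 6, 28, 23, 5]
enqueue(21) -> [18, 6, 28, 23, 5, 21]
Final queue (front to back): [18, 6, 28, 23, 5, 21]


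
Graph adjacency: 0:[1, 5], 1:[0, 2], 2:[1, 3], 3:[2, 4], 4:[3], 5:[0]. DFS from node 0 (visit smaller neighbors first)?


DFS stack-based: start with [0]
Visit order: [0, 1, 2, 3, 4, 5]


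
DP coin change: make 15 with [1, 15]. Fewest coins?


dp[0]=0; dp[i]=1+min(dp[i-c] for c in coins)
...dp[10]=10, dp[11]=11, dp[12]=12, dp[13]=13, dp[14]=14, dp[15]=1
Minimum coins for 15 = 1


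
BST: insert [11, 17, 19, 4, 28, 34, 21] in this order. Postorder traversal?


Root = 11; build tree by BST insertion.
Postorder traversal: [4, 21, 34, 28, 19, 17, 11]


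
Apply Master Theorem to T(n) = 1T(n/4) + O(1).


a=1, b=4, c=0. log_4(1)=0 = c=0. Case 2: O(n^c log n) = O(log n)
Complexity: O(log n)


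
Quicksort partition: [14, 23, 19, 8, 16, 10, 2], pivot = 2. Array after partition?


Elements <= 2 go left of pivot.
Result: [2, 23, 19, 8, 16, 10, 14], pivot at index 0


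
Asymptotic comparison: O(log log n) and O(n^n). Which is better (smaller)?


double-logarithmic grows slower than n^n
O(log log n) is asymptotically smaller; O(n^n) grows faster


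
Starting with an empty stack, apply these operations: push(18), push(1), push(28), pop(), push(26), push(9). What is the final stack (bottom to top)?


push(18) -> [18]
push(1) -> [18, 1]
push(28) -> [18, 1, 28]
pop() returns 28 -> [18, 1]
push(26) -> [18, 1, 26]
push(9) -> [18, 1, 26, 9]
Final stack (bottom to top): [18, 1, 26, 9]


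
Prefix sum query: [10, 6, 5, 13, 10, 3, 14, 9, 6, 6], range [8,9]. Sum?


Prefix sums: [0, 10, 16, 21, 34, 44, 47, 61, 70, 76, 82]
Sum[8..9] = prefix[10] - prefix[8] = 82 - 70 = 12


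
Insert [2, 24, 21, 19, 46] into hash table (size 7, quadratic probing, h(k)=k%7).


Insertions: 2->slot 2; 24->slot 3; 21->slot 0; 19->slot 5; 46->slot 4
Table: [21, None, 2, 24, 46, 19, None]


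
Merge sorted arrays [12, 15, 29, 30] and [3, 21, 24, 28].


Compare heads, take smaller each step.
Merged: [3, 12, 15, 21, 24, 28, 29, 30]


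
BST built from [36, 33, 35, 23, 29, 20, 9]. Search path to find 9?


BST root = 36
Search for 9: compare at each node
Path: [36, 33, 23, 20, 9]


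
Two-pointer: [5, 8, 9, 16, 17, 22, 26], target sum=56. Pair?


Two pointers: lo=0, hi=6
No pair sums to 56


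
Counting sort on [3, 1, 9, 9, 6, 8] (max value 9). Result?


Count array: [0, 1, 0, 1, 0, 0, 1, 0, 1, 2]
Reconstruct: [1, 3, 6, 8, 9, 9]


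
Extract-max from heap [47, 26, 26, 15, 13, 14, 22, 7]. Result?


Max = 47
Replace root with last, heapify down
Resulting heap: [26, 15, 26, 7, 13, 14, 22]


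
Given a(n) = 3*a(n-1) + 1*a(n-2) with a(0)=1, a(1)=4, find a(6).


Build bottom-up:
...a(4)=142, a(5)=469, a(6)=3*469+1*142=1549


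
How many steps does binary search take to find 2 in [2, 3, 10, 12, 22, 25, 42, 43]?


Search for 2:
[0,7] mid=3 arr[3]=12
[0,2] mid=1 arr[1]=3
[0,0] mid=0 arr[0]=2
Total: 3 comparisons


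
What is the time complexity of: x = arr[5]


Analysis: constant-time operation, no loop
Complexity: O(1)


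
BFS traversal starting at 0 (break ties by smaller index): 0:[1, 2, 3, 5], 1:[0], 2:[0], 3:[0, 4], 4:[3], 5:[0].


BFS queue: start with [0]
Visit order: [0, 1, 2, 3, 5, 4]


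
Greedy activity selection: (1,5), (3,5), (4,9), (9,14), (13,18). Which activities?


Greedy: pick earliest-ending, then skip overlaps.
Selected (2 activities): [(1, 5), (9, 14)]


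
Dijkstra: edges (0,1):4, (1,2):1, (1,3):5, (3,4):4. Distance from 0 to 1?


Dijkstra from 0:
Distances: {0: 0, 1: 4, 2: 5, 3: 9, 4: 13}
Shortest distance to 1 = 4, path = [0, 1]


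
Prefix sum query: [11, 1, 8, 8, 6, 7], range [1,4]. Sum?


Prefix sums: [0, 11, 12, 20, 28, 34, 41]
Sum[1..4] = prefix[5] - prefix[1] = 34 - 11 = 23


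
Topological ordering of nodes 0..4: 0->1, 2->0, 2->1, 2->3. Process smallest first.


Kahn's algorithm, process smallest node first
Order: [2, 0, 1, 3, 4]


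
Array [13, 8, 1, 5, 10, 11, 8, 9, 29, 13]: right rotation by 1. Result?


Right rotate by 1: [13, 13, 8, 1, 5, 10, 11, 8, 9, 29]


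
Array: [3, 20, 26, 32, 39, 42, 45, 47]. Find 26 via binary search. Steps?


Search for 26:
[0,7] mid=3 arr[3]=32
[0,2] mid=1 arr[1]=20
[2,2] mid=2 arr[2]=26
Total: 3 comparisons


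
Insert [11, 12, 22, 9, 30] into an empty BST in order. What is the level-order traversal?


Root = 11; build tree by BST insertion.
Level-Order traversal: [11, 9, 12, 22, 30]


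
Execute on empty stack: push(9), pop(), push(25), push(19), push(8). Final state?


push(9) -> [9]
pop() returns 9 -> []
push(25) -> [25]
push(19) -> [25, 19]
push(8) -> [25, 19, 8]
Final stack (bottom to top): [25, 19, 8]


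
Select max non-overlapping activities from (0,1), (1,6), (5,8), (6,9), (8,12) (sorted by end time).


Greedy: pick earliest-ending, then skip overlaps.
Selected (3 activities): [(0, 1), (1, 6), (6, 9)]


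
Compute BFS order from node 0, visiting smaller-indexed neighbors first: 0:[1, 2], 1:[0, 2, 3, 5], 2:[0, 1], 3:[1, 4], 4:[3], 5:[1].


BFS queue: start with [0]
Visit order: [0, 1, 2, 3, 5, 4]


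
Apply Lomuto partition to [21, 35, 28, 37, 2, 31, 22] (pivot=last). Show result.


Elements <= 22 go left of pivot.
Result: [21, 2, 22, 37, 35, 31, 28], pivot at index 2


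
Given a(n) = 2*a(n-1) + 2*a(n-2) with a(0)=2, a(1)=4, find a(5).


Build bottom-up:
...a(3)=32, a(4)=88, a(5)=2*88+2*32=240


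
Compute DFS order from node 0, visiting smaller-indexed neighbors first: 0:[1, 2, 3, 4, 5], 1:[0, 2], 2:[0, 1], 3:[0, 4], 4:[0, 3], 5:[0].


DFS stack-based: start with [0]
Visit order: [0, 1, 2, 3, 4, 5]


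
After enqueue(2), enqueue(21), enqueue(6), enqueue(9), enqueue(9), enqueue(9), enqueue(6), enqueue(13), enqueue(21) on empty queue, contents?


enqueue(2) -> [2]
enqueue(21) -> [2, 21]
enqueue(6) -> [2, 21, 6]
enqueue(9) -> [2, 21, 6, 9]
enqueue(9) -> [2, 21, 6, 9, 9]
enqueue(9) -> [2, 21, 6, 9, 9, 9]
enqueue(6) -> [2, 21, 6, 9, 9, 9, 6]
enqueue(13) -> [2, 21, 6, 9, 9, 9, 6, 13]
enqueue(21) -> [2, 21, 6, 9, 9, 9, 6, 13, 21]
Final queue (front to back): [2, 21, 6, 9, 9, 9, 6, 13, 21]


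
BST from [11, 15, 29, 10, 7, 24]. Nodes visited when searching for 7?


BST root = 11
Search for 7: compare at each node
Path: [11, 10, 7]


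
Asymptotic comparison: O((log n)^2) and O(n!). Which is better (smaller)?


polylogarithmic grows slower than factorial
O((log n)^2) is asymptotically smaller; O(n!) grows faster


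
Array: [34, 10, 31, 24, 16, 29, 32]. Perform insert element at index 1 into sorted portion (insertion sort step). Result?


After one pass: [10, 34, 31, 24, 16, 29, 32]


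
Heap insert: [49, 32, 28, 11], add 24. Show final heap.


Append 24: [49, 32, 28, 11, 24]
Bubble up: no swaps needed
Result: [49, 32, 28, 11, 24]


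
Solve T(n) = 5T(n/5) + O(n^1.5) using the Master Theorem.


a=5, b=5, c=1.5. log_5(5)=1 < c=1.5. Case 3: O(n^c) = O(n^1.500)
Complexity: O(n^1.500)


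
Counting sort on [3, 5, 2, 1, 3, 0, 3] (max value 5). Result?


Count array: [1, 1, 1, 3, 0, 1]
Reconstruct: [0, 1, 2, 3, 3, 3, 5]


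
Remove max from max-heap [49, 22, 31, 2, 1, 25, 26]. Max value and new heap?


Max = 49
Replace root with last, heapify down
Resulting heap: [31, 22, 26, 2, 1, 25]


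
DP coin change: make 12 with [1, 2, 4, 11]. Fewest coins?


dp[0]=0; dp[i]=1+min(dp[i-c] for c in coins)
...dp[7]=3, dp[8]=2, dp[9]=3, dp[10]=3, dp[11]=1, dp[12]=2
Minimum coins for 12 = 2


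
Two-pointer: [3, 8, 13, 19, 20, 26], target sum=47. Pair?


Two pointers: lo=0, hi=5
No pair sums to 47


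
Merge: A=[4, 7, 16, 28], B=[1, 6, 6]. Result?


Compare heads, take smaller each step.
Merged: [1, 4, 6, 6, 7, 16, 28]


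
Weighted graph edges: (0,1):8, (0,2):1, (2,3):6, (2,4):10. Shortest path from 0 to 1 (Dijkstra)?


Dijkstra from 0:
Distances: {0: 0, 1: 8, 2: 1, 3: 7, 4: 11}
Shortest distance to 1 = 8, path = [0, 1]


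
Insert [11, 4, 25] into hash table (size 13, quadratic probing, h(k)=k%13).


Insertions: 11->slot 11; 4->slot 4; 25->slot 12
Table: [None, None, None, None, 4, None, None, None, None, None, None, 11, 25]


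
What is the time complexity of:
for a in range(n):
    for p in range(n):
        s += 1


Per nesting level: O(n) * O(n) = O(n^2)
Complexity: O(n^2)


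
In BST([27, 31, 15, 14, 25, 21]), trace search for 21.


BST root = 27
Search for 21: compare at each node
Path: [27, 15, 25, 21]


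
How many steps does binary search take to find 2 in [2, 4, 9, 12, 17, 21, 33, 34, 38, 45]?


Search for 2:
[0,9] mid=4 arr[4]=17
[0,3] mid=1 arr[1]=4
[0,0] mid=0 arr[0]=2
Total: 3 comparisons


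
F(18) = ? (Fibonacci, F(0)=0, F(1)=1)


F(n)=F(n-1)+F(n-2)
...F(16)=987, F(17)=1597, F(18)=2584


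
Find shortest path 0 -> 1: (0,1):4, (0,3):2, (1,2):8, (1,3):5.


Dijkstra from 0:
Distances: {0: 0, 1: 4, 2: 12, 3: 2}
Shortest distance to 1 = 4, path = [0, 1]


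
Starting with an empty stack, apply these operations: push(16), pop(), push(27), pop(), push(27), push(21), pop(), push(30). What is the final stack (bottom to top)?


push(16) -> [16]
pop() returns 16 -> []
push(27) -> [27]
pop() returns 27 -> []
push(27) -> [27]
push(21) -> [27, 21]
pop() returns 21 -> [27]
push(30) -> [27, 30]
Final stack (bottom to top): [27, 30]


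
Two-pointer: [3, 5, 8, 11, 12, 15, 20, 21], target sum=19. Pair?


Two pointers: lo=0, hi=7
Found pair: (8, 11) summing to 19


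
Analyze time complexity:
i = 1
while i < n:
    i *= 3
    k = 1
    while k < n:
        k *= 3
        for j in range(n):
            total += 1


Per nesting level: O(log n) * O(log n) * O(n) = O(n (log n)^2)
Complexity: O(n (log n)^2)


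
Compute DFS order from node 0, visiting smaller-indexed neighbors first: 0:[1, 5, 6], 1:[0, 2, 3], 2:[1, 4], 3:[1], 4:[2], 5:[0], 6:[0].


DFS stack-based: start with [0]
Visit order: [0, 1, 2, 4, 3, 5, 6]


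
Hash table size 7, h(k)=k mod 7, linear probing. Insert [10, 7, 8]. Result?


Insertions: 10->slot 3; 7->slot 0; 8->slot 1
Table: [7, 8, None, 10, None, None, None]


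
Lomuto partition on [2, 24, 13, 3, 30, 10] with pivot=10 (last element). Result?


Elements <= 10 go left of pivot.
Result: [2, 3, 10, 24, 30, 13], pivot at index 2


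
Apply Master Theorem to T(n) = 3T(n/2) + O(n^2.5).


a=3, b=2, c=2.5. log_2(3)=1.585 < c=2.5. Case 3: O(n^c) = O(n^2.500)
Complexity: O(n^2.500)


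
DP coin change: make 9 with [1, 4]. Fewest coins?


dp[0]=0; dp[i]=1+min(dp[i-c] for c in coins)
...dp[4]=1, dp[5]=2, dp[6]=3, dp[7]=4, dp[8]=2, dp[9]=3
Minimum coins for 9 = 3


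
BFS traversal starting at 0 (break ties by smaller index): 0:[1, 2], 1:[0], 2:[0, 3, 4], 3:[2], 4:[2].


BFS queue: start with [0]
Visit order: [0, 1, 2, 3, 4]


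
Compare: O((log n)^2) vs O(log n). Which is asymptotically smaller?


logarithmic grows slower than polylogarithmic
O(log n) is asymptotically smaller; O((log n)^2) grows faster


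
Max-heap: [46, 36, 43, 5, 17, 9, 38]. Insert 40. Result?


Append 40: [46, 36, 43, 5, 17, 9, 38, 40]
Bubble up: swap idx 7(40) with idx 3(5); swap idx 3(40) with idx 1(36)
Result: [46, 40, 43, 36, 17, 9, 38, 5]


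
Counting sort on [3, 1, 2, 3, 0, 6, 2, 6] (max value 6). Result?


Count array: [1, 1, 2, 2, 0, 0, 2]
Reconstruct: [0, 1, 2, 2, 3, 3, 6, 6]


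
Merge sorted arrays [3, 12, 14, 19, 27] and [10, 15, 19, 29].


Compare heads, take smaller each step.
Merged: [3, 10, 12, 14, 15, 19, 19, 27, 29]


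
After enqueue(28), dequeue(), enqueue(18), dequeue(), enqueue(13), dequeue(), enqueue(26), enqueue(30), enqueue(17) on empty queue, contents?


enqueue(28) -> [28]
dequeue() returns 28 -> []
enqueue(18) -> [18]
dequeue() returns 18 -> []
enqueue(13) -> [13]
dequeue() returns 13 -> []
enqueue(26) -> [26]
enqueue(30) -> [26, 30]
enqueue(17) -> [26, 30, 17]
Final queue (front to back): [26, 30, 17]


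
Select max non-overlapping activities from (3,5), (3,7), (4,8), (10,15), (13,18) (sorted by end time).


Greedy: pick earliest-ending, then skip overlaps.
Selected (2 activities): [(3, 5), (10, 15)]


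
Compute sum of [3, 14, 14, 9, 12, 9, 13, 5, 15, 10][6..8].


Prefix sums: [0, 3, 17, 31, 40, 52, 61, 74, 79, 94, 104]
Sum[6..8] = prefix[9] - prefix[6] = 94 - 61 = 33


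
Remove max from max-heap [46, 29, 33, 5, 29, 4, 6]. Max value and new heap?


Max = 46
Replace root with last, heapify down
Resulting heap: [33, 29, 6, 5, 29, 4]


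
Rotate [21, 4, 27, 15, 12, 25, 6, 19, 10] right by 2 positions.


Right rotate by 2: [19, 10, 21, 4, 27, 15, 12, 25, 6]


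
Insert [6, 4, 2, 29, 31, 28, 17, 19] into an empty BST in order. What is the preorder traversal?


Root = 6; build tree by BST insertion.
Preorder traversal: [6, 4, 2, 29, 28, 17, 19, 31]


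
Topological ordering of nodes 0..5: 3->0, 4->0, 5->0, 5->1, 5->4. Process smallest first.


Kahn's algorithm, process smallest node first
Order: [2, 3, 5, 1, 4, 0]


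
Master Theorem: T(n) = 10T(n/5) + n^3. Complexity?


a=10, b=5, c=3. log_5(10)=1.431 < c=3. Case 3: O(n^c) = O(n^3)
Complexity: O(n^3)


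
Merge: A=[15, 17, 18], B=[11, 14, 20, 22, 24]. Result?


Compare heads, take smaller each step.
Merged: [11, 14, 15, 17, 18, 20, 22, 24]


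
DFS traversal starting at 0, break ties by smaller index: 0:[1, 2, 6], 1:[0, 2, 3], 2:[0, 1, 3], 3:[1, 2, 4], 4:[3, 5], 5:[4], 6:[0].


DFS stack-based: start with [0]
Visit order: [0, 1, 2, 3, 4, 5, 6]


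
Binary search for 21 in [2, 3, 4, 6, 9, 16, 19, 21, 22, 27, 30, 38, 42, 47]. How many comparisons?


Search for 21:
[0,13] mid=6 arr[6]=19
[7,13] mid=10 arr[10]=30
[7,9] mid=8 arr[8]=22
[7,7] mid=7 arr[7]=21
Total: 4 comparisons


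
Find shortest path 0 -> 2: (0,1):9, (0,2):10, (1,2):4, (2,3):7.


Dijkstra from 0:
Distances: {0: 0, 1: 9, 2: 10, 3: 17}
Shortest distance to 2 = 10, path = [0, 2]


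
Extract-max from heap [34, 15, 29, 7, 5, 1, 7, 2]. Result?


Max = 34
Replace root with last, heapify down
Resulting heap: [29, 15, 7, 7, 5, 1, 2]


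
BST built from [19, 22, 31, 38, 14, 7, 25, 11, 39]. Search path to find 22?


BST root = 19
Search for 22: compare at each node
Path: [19, 22]


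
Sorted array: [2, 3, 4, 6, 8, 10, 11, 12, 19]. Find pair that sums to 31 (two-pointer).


Two pointers: lo=0, hi=8
Found pair: (12, 19) summing to 31


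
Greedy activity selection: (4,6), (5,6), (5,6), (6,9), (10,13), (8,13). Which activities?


Greedy: pick earliest-ending, then skip overlaps.
Selected (3 activities): [(4, 6), (6, 9), (10, 13)]


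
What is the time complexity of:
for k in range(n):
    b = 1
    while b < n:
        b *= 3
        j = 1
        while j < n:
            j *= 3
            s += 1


Per nesting level: O(n) * O(log n) * O(log n) = O(n (log n)^2)
Complexity: O(n (log n)^2)


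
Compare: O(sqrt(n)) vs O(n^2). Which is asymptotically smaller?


sublinear grows slower than quadratic
O(sqrt(n)) is asymptotically smaller; O(n^2) grows faster


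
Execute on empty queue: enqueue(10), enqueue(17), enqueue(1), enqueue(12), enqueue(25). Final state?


enqueue(10) -> [10]
enqueue(17) -> [10, 17]
enqueue(1) -> [10, 17, 1]
enqueue(12) -> [10, 17, 1, 12]
enqueue(25) -> [10, 17, 1, 12, 25]
Final queue (front to back): [10, 17, 1, 12, 25]


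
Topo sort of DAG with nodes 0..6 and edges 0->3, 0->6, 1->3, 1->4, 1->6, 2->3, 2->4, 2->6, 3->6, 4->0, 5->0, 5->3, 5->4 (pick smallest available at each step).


Kahn's algorithm, process smallest node first
Order: [1, 2, 5, 4, 0, 3, 6]


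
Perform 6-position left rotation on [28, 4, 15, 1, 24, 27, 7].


Left rotate by 6: [7, 28, 4, 15, 1, 24, 27]


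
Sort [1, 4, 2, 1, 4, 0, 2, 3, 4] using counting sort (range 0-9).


Count array: [1, 2, 2, 1, 3, 0, 0, 0, 0, 0]
Reconstruct: [0, 1, 1, 2, 2, 3, 4, 4, 4]


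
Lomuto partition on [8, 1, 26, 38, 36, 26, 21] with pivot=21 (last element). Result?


Elements <= 21 go left of pivot.
Result: [8, 1, 21, 38, 36, 26, 26], pivot at index 2


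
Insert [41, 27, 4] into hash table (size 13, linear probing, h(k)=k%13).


Insertions: 41->slot 2; 27->slot 1; 4->slot 4
Table: [None, 27, 41, None, 4, None, None, None, None, None, None, None, None]


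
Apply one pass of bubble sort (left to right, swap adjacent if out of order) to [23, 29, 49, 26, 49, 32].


After one pass: [23, 29, 26, 49, 32, 49]


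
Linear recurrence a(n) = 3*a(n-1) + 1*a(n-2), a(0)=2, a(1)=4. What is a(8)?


Build bottom-up:
...a(6)=1658, a(7)=5476, a(8)=3*5476+1*1658=18086


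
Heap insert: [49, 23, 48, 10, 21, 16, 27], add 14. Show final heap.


Append 14: [49, 23, 48, 10, 21, 16, 27, 14]
Bubble up: swap idx 7(14) with idx 3(10)
Result: [49, 23, 48, 14, 21, 16, 27, 10]


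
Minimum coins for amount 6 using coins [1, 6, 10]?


dp[0]=0; dp[i]=1+min(dp[i-c] for c in coins)
...dp[1]=1, dp[2]=2, dp[3]=3, dp[4]=4, dp[5]=5, dp[6]=1
Minimum coins for 6 = 1


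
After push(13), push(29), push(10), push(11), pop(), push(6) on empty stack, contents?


push(13) -> [13]
push(29) -> [13, 29]
push(10) -> [13, 29, 10]
push(11) -> [13, 29, 10, 11]
pop() returns 11 -> [13, 29, 10]
push(6) -> [13, 29, 10, 6]
Final stack (bottom to top): [13, 29, 10, 6]


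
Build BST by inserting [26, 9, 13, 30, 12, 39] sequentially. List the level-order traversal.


Root = 26; build tree by BST insertion.
Level-Order traversal: [26, 9, 30, 13, 39, 12]


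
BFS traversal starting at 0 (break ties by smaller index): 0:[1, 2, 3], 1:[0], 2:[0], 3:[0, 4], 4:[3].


BFS queue: start with [0]
Visit order: [0, 1, 2, 3, 4]


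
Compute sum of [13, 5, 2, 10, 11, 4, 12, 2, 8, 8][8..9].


Prefix sums: [0, 13, 18, 20, 30, 41, 45, 57, 59, 67, 75]
Sum[8..9] = prefix[10] - prefix[8] = 75 - 59 = 16


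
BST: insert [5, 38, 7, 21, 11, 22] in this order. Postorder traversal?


Root = 5; build tree by BST insertion.
Postorder traversal: [11, 22, 21, 7, 38, 5]


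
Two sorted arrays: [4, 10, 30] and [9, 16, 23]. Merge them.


Compare heads, take smaller each step.
Merged: [4, 9, 10, 16, 23, 30]


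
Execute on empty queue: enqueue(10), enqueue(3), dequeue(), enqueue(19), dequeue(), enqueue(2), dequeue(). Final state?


enqueue(10) -> [10]
enqueue(3) -> [10, 3]
dequeue() returns 10 -> [3]
enqueue(19) -> [3, 19]
dequeue() returns 3 -> [19]
enqueue(2) -> [19, 2]
dequeue() returns 19 -> [2]
Final queue (front to back): [2]


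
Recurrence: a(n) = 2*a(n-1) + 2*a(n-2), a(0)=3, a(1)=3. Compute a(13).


Build bottom-up:
...a(11)=94944, a(12)=259392, a(13)=2*259392+2*94944=708672


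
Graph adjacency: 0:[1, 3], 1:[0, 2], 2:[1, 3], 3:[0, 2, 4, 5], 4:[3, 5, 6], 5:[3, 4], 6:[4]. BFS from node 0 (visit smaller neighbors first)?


BFS queue: start with [0]
Visit order: [0, 1, 3, 2, 4, 5, 6]


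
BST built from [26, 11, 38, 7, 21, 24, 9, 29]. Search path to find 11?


BST root = 26
Search for 11: compare at each node
Path: [26, 11]


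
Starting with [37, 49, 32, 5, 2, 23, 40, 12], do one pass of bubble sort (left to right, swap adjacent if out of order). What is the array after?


After one pass: [37, 32, 5, 2, 23, 40, 12, 49]


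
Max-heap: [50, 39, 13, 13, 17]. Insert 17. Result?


Append 17: [50, 39, 13, 13, 17, 17]
Bubble up: swap idx 5(17) with idx 2(13)
Result: [50, 39, 17, 13, 17, 13]


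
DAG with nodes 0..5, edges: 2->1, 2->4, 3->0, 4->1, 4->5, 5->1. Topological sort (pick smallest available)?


Kahn's algorithm, process smallest node first
Order: [2, 3, 0, 4, 5, 1]


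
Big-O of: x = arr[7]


Analysis: constant-time operation, no loop
Complexity: O(1)


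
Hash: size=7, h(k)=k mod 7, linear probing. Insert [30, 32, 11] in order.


Insertions: 30->slot 2; 32->slot 4; 11->slot 5
Table: [None, None, 30, None, 32, 11, None]


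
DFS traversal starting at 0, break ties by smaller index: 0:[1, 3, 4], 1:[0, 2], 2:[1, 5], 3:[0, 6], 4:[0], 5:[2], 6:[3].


DFS stack-based: start with [0]
Visit order: [0, 1, 2, 5, 3, 6, 4]


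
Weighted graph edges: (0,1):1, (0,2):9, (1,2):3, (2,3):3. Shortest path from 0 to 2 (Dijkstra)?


Dijkstra from 0:
Distances: {0: 0, 1: 1, 2: 4, 3: 7}
Shortest distance to 2 = 4, path = [0, 1, 2]


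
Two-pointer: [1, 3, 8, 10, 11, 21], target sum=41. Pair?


Two pointers: lo=0, hi=5
No pair sums to 41


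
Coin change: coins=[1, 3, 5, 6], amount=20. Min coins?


dp[0]=0; dp[i]=1+min(dp[i-c] for c in coins)
...dp[15]=3, dp[16]=3, dp[17]=3, dp[18]=3, dp[19]=4, dp[20]=4
Minimum coins for 20 = 4


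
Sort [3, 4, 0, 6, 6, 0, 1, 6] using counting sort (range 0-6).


Count array: [2, 1, 0, 1, 1, 0, 3]
Reconstruct: [0, 0, 1, 3, 4, 6, 6, 6]


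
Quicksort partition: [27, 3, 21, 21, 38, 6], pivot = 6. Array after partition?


Elements <= 6 go left of pivot.
Result: [3, 6, 21, 21, 38, 27], pivot at index 1


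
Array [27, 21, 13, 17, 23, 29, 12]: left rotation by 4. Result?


Left rotate by 4: [23, 29, 12, 27, 21, 13, 17]


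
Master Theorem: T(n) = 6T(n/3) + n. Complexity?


a=6, b=3, c=1. log_3(6)=1.631 > c=1. Case 1: O(n^log_b(a)) = O(n^1.631)
Complexity: O(n^1.631)


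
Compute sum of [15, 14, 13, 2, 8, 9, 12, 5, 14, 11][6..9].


Prefix sums: [0, 15, 29, 42, 44, 52, 61, 73, 78, 92, 103]
Sum[6..9] = prefix[10] - prefix[6] = 103 - 61 = 42


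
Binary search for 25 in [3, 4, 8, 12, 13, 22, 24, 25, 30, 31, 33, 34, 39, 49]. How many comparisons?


Search for 25:
[0,13] mid=6 arr[6]=24
[7,13] mid=10 arr[10]=33
[7,9] mid=8 arr[8]=30
[7,7] mid=7 arr[7]=25
Total: 4 comparisons


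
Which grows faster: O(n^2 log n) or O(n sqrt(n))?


n^1.5 grows slower than n^2 log n
O(n sqrt(n)) is asymptotically smaller; O(n^2 log n) grows faster


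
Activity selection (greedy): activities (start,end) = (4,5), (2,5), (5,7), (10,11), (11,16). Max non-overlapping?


Greedy: pick earliest-ending, then skip overlaps.
Selected (4 activities): [(4, 5), (5, 7), (10, 11), (11, 16)]


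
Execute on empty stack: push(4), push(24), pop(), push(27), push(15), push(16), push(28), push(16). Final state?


push(4) -> [4]
push(24) -> [4, 24]
pop() returns 24 -> [4]
push(27) -> [4, 27]
push(15) -> [4, 27, 15]
push(16) -> [4, 27, 15, 16]
push(28) -> [4, 27, 15, 16, 28]
push(16) -> [4, 27, 15, 16, 28, 16]
Final stack (bottom to top): [4, 27, 15, 16, 28, 16]


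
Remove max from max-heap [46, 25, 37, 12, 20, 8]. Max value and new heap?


Max = 46
Replace root with last, heapify down
Resulting heap: [37, 25, 8, 12, 20]


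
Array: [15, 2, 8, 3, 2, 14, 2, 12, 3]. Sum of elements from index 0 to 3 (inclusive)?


Prefix sums: [0, 15, 17, 25, 28, 30, 44, 46, 58, 61]
Sum[0..3] = prefix[4] - prefix[0] = 28 - 0 = 28


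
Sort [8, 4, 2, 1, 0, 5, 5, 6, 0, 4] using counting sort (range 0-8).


Count array: [2, 1, 1, 0, 2, 2, 1, 0, 1]
Reconstruct: [0, 0, 1, 2, 4, 4, 5, 5, 6, 8]


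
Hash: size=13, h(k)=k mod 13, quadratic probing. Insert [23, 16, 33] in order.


Insertions: 23->slot 10; 16->slot 3; 33->slot 7
Table: [None, None, None, 16, None, None, None, 33, None, None, 23, None, None]


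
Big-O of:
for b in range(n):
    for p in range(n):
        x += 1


Per nesting level: O(n) * O(n) = O(n^2)
Complexity: O(n^2)


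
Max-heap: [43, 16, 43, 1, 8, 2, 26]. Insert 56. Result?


Append 56: [43, 16, 43, 1, 8, 2, 26, 56]
Bubble up: swap idx 7(56) with idx 3(1); swap idx 3(56) with idx 1(16); swap idx 1(56) with idx 0(43)
Result: [56, 43, 43, 16, 8, 2, 26, 1]


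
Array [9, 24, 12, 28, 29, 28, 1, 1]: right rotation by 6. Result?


Right rotate by 6: [12, 28, 29, 28, 1, 1, 9, 24]


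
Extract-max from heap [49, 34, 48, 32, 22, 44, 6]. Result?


Max = 49
Replace root with last, heapify down
Resulting heap: [48, 34, 44, 32, 22, 6]


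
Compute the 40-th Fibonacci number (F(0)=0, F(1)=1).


F(n)=F(n-1)+F(n-2)
...F(38)=39088169, F(39)=63245986, F(40)=102334155


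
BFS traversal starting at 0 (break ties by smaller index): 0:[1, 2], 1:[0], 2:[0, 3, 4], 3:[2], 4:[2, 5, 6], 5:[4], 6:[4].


BFS queue: start with [0]
Visit order: [0, 1, 2, 3, 4, 5, 6]


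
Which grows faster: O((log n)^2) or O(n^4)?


polylogarithmic grows slower than quartic
O((log n)^2) is asymptotically smaller; O(n^4) grows faster


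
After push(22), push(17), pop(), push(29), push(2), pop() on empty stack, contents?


push(22) -> [22]
push(17) -> [22, 17]
pop() returns 17 -> [22]
push(29) -> [22, 29]
push(2) -> [22, 29, 2]
pop() returns 2 -> [22, 29]
Final stack (bottom to top): [22, 29]


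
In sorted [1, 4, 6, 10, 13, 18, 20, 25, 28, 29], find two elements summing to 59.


Two pointers: lo=0, hi=9
No pair sums to 59


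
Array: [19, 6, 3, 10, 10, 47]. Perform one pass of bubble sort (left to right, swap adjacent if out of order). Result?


After one pass: [6, 3, 10, 10, 19, 47]


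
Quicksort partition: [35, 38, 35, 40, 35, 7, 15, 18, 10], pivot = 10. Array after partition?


Elements <= 10 go left of pivot.
Result: [7, 10, 35, 40, 35, 35, 15, 18, 38], pivot at index 1


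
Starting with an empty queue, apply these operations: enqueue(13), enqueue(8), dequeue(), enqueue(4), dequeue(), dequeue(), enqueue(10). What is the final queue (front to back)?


enqueue(13) -> [13]
enqueue(8) -> [13, 8]
dequeue() returns 13 -> [8]
enqueue(4) -> [8, 4]
dequeue() returns 8 -> [4]
dequeue() returns 4 -> []
enqueue(10) -> [10]
Final queue (front to back): [10]


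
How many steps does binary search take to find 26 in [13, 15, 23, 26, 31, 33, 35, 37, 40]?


Search for 26:
[0,8] mid=4 arr[4]=31
[0,3] mid=1 arr[1]=15
[2,3] mid=2 arr[2]=23
[3,3] mid=3 arr[3]=26
Total: 4 comparisons


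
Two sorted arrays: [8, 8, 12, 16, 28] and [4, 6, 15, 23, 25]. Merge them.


Compare heads, take smaller each step.
Merged: [4, 6, 8, 8, 12, 15, 16, 23, 25, 28]
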